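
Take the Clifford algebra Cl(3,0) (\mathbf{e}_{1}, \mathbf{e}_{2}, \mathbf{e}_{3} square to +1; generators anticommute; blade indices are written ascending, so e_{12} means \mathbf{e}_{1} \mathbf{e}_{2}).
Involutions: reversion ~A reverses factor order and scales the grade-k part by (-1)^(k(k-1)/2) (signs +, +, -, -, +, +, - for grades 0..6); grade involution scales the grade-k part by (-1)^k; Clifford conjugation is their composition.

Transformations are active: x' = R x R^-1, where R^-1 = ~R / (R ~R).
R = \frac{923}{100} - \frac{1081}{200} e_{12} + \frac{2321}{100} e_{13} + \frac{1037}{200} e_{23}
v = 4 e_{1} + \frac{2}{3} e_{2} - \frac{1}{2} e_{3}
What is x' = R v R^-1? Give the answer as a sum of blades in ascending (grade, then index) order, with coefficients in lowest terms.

~R = \frac{923}{100} + \frac{1081}{200} e_{12} - \frac{2321}{100} e_{13} - \frac{1037}{200} e_{23}, and R ~R = \frac{2719981}{4000}, so R^-1 = ~R / (\frac{2719981}{4000}).
R v = \frac{13027}{600} e_{1} + \frac{30217}{1200} e_{2} - \frac{60547}{600} e_{3} + \frac{9563}{1200} e_{123}
Answer: -\frac{9979}{3034} e_{1} - \frac{3998}{7585} e_{2} - \frac{53842}{22755} e_{3}


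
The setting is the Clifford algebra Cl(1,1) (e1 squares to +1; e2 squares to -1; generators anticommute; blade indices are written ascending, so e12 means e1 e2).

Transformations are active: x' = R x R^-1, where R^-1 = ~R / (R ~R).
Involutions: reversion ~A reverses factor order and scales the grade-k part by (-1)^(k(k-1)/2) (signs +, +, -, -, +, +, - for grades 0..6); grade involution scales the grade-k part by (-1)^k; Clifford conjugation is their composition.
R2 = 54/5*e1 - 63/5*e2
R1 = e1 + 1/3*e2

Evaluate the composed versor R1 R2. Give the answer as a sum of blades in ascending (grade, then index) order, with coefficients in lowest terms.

Distribute over the terms of R1 (each basis-blade product reordered to ascending indices, repeated generators contracted through their squares):
(e1) R2 = 54/5 - 63/5*e12
(1/3*e2) R2 = 21/5 - 18/5*e12
Summing the partial products and collecting blades:
Answer: 15 - 81/5*e12


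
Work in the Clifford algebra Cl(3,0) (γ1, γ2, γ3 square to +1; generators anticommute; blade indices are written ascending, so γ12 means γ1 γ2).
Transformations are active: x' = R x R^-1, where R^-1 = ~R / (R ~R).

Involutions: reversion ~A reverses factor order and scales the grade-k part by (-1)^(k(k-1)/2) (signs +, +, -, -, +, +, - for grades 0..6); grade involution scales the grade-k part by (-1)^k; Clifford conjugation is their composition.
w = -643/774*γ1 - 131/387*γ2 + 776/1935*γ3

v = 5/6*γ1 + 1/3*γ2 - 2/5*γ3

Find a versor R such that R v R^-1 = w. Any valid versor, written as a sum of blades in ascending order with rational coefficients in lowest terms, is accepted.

R = v + w = 1/387*γ1 - 2/387*γ2 + 2/1935*γ3 works: the equal norms (869/900) guarantee its sandwich swaps v into w.
Answer: 1/387*γ1 - 2/387*γ2 + 2/1935*γ3


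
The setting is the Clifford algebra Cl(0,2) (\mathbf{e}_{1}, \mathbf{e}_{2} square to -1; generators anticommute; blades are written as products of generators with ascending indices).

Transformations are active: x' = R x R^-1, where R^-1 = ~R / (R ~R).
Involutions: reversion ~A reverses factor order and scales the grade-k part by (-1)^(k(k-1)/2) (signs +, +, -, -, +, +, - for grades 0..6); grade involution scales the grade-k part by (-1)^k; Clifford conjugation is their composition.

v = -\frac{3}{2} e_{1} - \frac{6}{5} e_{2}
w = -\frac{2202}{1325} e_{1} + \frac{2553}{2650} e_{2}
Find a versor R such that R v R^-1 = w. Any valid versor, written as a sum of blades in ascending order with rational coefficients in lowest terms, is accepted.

Construction: equal norms (both -\frac{369}{100}) license R = v + w = -\frac{8379}{2650} e_{1} - \frac{627}{2650} e_{2} — nothing changes along that direction, while (v - w)/2 changes sign, so v maps onto w.
Answer: -\frac{8379}{2650} e_{1} - \frac{627}{2650} e_{2}


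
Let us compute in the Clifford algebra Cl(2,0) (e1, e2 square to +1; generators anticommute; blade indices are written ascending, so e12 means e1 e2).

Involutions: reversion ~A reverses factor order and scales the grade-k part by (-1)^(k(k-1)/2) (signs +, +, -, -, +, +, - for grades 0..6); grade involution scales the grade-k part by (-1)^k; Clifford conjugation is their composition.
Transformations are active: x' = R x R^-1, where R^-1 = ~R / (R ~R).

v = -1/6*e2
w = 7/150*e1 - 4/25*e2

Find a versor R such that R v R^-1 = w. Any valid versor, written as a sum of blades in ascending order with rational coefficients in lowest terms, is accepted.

Take R = v + w = 7/150*e1 - 49/150*e2. Because q(v) = q(w) = 1/36, conjugation by R sends v exactly to w.
Answer: 7/150*e1 - 49/150*e2


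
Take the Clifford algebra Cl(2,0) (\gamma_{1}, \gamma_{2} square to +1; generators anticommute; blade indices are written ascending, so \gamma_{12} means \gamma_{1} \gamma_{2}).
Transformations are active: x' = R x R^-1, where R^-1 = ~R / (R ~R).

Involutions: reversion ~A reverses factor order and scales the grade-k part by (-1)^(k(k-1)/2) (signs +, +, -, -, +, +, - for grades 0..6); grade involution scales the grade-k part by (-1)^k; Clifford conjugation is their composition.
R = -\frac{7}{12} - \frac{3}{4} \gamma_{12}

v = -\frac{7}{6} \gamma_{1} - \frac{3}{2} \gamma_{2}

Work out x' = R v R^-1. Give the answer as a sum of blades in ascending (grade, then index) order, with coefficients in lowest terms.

~R = -\frac{7}{12} + \frac{3}{4} \gamma_{12}, and R ~R = \frac{65}{72}, so R^-1 = ~R / (\frac{65}{72}).
R v = \frac{65}{36} \gamma_{1}
Answer: -\frac{7}{6} \gamma_{1} + \frac{3}{2} \gamma_{2}


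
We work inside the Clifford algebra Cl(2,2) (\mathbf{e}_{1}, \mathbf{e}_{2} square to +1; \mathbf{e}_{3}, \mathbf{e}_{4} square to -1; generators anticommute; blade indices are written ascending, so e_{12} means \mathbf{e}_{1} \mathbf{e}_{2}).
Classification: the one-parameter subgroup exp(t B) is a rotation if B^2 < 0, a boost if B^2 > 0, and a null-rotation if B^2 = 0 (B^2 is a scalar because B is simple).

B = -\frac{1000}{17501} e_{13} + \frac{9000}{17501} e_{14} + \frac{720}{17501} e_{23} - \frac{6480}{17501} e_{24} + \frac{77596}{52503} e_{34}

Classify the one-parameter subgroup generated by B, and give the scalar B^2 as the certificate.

B^2 term by term: the squares give (-\frac{1000}{17501})^2*(e_{13})^2 + (\frac{9000}{17501})^2*(e_{14})^2 + (\frac{720}{17501})^2*(e_{23})^2 + (-\frac{6480}{17501})^2*(e_{24})^2 + (\frac{77596}{52503})^2*(e_{34})^2 = \frac{1000000}{306285001}*(+1) + \frac{81000000}{306285001}*(+1) + \frac{518400}{306285001}*(+1) + \frac{41990400}{306285001}*(+1) + \frac{6021139216}{2756565009}*(-1) = -\frac{16}{9} (each basis 2-blade squares to minus the product of its generators' squares); cross terms between blades sharing an index anticommute and cancel; the commuting (index-disjoint) pairs give grade-4 terms 2*c*c'*(blade product), which cancel blade by blade — e_{1234}: -\frac{12960000}{306285001} + \frac{12960000}{306285001} = 0 — confirming B is simple. So B^2 = -\frac{16}{9}.
Answer: rotation, certificate B^2 = -\frac{16}{9}. Note: conjugating B changes its blade decomposition but never the scalar B^2 = -\frac{16}{9}, whose sign settles the classification.


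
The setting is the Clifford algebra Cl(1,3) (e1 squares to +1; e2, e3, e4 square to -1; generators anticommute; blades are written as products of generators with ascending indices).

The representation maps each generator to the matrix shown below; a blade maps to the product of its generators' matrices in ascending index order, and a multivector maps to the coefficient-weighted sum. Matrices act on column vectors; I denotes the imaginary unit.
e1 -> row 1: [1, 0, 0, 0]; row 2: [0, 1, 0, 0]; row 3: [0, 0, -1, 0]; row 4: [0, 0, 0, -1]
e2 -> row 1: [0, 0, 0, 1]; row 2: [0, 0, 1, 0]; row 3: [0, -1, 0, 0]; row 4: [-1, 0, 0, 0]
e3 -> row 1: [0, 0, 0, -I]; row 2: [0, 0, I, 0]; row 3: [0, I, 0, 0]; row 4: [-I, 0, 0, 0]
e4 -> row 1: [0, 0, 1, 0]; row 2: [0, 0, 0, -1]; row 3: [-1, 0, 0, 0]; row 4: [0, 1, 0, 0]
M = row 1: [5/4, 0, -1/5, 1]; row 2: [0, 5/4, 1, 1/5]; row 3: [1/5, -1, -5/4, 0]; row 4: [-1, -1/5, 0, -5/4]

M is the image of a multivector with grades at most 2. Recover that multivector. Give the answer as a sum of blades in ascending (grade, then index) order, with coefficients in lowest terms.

Method: the blade images are trace-orthogonal — tr(rho(e_A) rho(e_B)^-1) = 4 if A = B and 0 otherwise — and rho(e_A)^-1 = (e_A)^2 * rho(e_A) with (e_A)^2 = +1 or -1, so the coefficient of e_A in the preimage is (e_A)^2 * tr(M rho(e_A))/4.
Nonzero projections over blades of grade <= 2: e1: (e1)^2 = +1, tr(M rho(e1)) = 5, coefficient 5/4; e2: (e2)^2 = -1, tr(M rho(e2)) = -4, coefficient 1; e4: (e4)^2 = -1, tr(M rho(e4)) = 4/5, coefficient -1/5. Every other blade of grade <= 2 projects to 0.
Answer: 5/4*e1 + e2 - 1/5*e4


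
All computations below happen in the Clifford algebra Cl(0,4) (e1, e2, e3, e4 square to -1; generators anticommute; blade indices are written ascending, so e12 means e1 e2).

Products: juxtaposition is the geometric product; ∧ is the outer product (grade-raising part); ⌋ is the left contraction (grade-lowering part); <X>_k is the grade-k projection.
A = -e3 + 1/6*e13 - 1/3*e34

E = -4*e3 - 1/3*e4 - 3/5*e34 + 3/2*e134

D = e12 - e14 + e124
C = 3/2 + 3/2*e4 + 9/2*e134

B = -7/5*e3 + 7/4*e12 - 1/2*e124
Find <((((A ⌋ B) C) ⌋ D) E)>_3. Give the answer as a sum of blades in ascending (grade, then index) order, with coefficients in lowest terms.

step 1: -7/5
step 2: -21/10 - 21/10*e4 - 63/10*e134
step 3: 21/10*e1 + 21/10*e14 - 21/10*e124
step 4: 7/10*e1 + 63/20*e3 - 7/10*e12 - 483/50*e13 - 7/10*e14 + 63/20*e23 - 63/20*e34 + 63/50*e123 + 357/50*e134 - 42/5*e1234
step 5: 63/50*e123 + 357/50*e134
Answer: 63/50*e123 + 357/50*e134


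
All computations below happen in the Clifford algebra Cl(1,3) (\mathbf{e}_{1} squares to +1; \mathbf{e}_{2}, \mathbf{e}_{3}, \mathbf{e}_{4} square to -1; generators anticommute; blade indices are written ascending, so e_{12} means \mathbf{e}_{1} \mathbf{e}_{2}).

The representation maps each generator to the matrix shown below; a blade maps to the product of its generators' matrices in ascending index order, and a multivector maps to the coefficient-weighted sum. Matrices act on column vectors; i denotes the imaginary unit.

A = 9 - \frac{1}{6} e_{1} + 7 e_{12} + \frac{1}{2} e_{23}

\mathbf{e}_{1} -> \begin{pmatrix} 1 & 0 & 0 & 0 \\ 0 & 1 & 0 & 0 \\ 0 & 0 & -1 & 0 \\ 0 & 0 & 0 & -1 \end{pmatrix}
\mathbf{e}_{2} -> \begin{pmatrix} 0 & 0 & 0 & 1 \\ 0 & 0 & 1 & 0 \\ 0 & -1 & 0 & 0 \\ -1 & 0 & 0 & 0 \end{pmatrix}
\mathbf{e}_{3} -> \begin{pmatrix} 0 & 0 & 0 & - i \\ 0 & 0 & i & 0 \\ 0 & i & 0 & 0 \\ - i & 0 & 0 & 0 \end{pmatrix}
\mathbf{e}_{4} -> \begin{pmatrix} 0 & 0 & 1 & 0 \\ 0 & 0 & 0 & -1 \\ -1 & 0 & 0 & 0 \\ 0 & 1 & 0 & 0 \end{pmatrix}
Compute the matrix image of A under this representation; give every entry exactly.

Bivector images (products of the table entries): rho(e_{12}) = rho(\mathbf{e}_{1})rho(\mathbf{e}_{2}) = \begin{pmatrix} 0 & 0 & 0 & 1 \\ 0 & 0 & 1 & 0 \\ 0 & 1 & 0 & 0 \\ 1 & 0 & 0 & 0 \end{pmatrix}; rho(e_{23}) = rho(\mathbf{e}_{2})rho(\mathbf{e}_{3}) = \begin{pmatrix} - i & 0 & 0 & 0 \\ 0 & i & 0 & 0 \\ 0 & 0 & - i & 0 \\ 0 & 0 & 0 & i \end{pmatrix}.
M = (9)*1 + (-\frac{1}{6})*rho(e_{1}) + (7)*rho(e_{12}) + (\frac{1}{2})*rho(e_{23}), summed entrywise (1 is the identity matrix):
Answer: \begin{pmatrix} \frac{53}{6} - \frac{i}{2} & 0 & 0 & 7 \\ 0 & \frac{53}{6} + \frac{i}{2} & 7 & 0 \\ 0 & 7 & \frac{55}{6} - \frac{i}{2} & 0 \\ 7 & 0 & 0 & \frac{55}{6} + \frac{i}{2} \end{pmatrix}


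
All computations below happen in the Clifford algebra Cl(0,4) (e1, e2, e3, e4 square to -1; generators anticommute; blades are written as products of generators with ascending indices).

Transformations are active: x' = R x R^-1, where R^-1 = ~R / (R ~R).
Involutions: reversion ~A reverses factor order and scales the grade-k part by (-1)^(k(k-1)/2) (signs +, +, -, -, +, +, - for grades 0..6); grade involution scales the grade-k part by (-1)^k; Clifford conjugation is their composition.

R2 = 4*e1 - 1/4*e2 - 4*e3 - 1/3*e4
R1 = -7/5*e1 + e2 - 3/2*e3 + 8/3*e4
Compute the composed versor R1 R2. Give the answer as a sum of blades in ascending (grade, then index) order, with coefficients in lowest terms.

Distribute over the terms of R1 (each basis-blade product reordered to ascending indices, repeated generators contracted through their squares):
(-7/5*e1) R2 = 28/5 + 7/20*e1 e2 + 28/5*e1 e3 + 7/15*e1 e4
(e2) R2 = 1/4 - 4*e1 e2 - 4*e2 e3 - 1/3*e2 e4
(-3/2*e3) R2 = -6 + 6*e1 e3 - 3/8*e2 e3 + 1/2*e3 e4
(8/3*e4) R2 = 8/9 - 32/3*e1 e4 + 2/3*e2 e4 + 32/3*e3 e4
Summing the partial products and collecting blades:
Answer: 133/180 - 73/20*e1 e2 + 58/5*e1 e3 - 51/5*e1 e4 - 35/8*e2 e3 + 1/3*e2 e4 + 67/6*e3 e4


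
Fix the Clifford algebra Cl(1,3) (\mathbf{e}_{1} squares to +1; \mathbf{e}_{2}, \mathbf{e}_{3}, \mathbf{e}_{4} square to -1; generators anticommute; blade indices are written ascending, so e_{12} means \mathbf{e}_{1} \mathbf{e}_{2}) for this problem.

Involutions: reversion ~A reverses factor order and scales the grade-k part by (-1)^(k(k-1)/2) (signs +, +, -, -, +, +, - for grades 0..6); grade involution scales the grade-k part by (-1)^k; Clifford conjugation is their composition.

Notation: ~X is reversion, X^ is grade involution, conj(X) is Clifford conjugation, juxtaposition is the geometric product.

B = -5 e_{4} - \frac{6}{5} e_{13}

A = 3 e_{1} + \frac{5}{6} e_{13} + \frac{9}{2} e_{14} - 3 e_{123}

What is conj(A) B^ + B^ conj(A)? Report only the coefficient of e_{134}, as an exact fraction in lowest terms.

first term: 1 + \frac{45}{2} e_{1} - \frac{18}{5} e_{2} + \frac{18}{5} e_{3} - 15 e_{14} + \frac{27}{5} e_{34} - \frac{25}{6} e_{134} - 15 e_{1234}
second term: 1 - \frac{45}{2} e_{1} - \frac{18}{5} e_{2} - \frac{18}{5} e_{3} + 15 e_{14} - \frac{27}{5} e_{34} - \frac{25}{6} e_{134} + 15 e_{1234}
Answer: -\frac{25}{3}


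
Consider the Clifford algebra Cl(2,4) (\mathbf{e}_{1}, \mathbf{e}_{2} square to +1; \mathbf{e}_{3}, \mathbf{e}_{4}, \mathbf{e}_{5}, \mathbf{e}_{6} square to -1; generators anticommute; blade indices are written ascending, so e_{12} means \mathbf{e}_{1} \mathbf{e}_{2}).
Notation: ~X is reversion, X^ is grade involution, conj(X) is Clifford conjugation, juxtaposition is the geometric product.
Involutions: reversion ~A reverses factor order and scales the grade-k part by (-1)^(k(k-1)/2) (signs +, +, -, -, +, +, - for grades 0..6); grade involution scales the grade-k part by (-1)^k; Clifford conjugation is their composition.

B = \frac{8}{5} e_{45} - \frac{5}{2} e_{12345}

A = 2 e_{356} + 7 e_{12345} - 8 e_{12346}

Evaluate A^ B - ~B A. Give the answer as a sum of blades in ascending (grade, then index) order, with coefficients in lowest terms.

first term: -\frac{35}{2} + 20 e_{56} + \frac{56}{5} e_{123} - \frac{16}{5} e_{346} - 5 e_{1246} - \frac{64}{5} e_{12356}
second term: \frac{35}{2} + 20 e_{56} + \frac{56}{5} e_{123} + \frac{16}{5} e_{346} - 5 e_{1246} + \frac{64}{5} e_{12356}
Answer: -35 - \frac{32}{5} e_{346} - \frac{128}{5} e_{12356}


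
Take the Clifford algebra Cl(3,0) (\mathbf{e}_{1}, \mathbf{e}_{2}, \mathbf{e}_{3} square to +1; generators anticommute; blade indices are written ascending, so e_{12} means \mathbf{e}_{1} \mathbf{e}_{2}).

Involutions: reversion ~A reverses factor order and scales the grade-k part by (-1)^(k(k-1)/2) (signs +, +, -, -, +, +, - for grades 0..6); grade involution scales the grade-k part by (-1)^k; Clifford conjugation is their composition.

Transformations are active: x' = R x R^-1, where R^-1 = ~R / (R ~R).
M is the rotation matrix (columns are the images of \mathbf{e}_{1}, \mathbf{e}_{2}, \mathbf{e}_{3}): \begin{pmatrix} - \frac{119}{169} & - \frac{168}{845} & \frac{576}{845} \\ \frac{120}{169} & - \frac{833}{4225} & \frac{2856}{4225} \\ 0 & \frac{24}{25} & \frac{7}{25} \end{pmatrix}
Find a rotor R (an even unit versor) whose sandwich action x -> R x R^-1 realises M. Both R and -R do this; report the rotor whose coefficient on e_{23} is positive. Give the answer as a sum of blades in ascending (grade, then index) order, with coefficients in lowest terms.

Method: write R = a + b12*e_{12} + b13*e_{13} + b23*e_{23} with a^2 + b12^2 + b13^2 + b23^2 = 1 (so R^-1 = ~R). Expanding the columns R e_j ~R gives tr M = 4a^2 - 1 and, from the antisymmetric part, M21 - M12 = -4a*b12, M13 - M31 = 4a*b13, M32 - M23 = -4a*b23.
Here tr M = -\frac{105}{169}, so a^2 = (1 + tr M)/4 = \frac{16}{169} and a = ±\frac{4}{13}. Taking a = \frac{4}{13}: M21 - M12 = \frac{768}{845}, M13 - M31 = \frac{576}{845}, M32 - M23 = \frac{48}{169}, giving b12 = -\frac{48}{65}, b13 = \frac{36}{65}, b23 = -\frac{3}{13}, i.e. R = \frac{4}{13} - \frac{48}{65} e_{12} + \frac{36}{65} e_{13} - \frac{3}{13} e_{23}.
Its e_{23} coefficient is negative, so report the other preimage -R.
Answer: -\frac{4}{13} + \frac{48}{65} e_{12} - \frac{36}{65} e_{13} + \frac{3}{13} e_{23}. Key observation: the double cover Spin(3) -> SO(3) sends R and -R to the same matrix (trace -\frac{105}{169} here), so the stated sign of the e_{23} coefficient is what selects one sheet.


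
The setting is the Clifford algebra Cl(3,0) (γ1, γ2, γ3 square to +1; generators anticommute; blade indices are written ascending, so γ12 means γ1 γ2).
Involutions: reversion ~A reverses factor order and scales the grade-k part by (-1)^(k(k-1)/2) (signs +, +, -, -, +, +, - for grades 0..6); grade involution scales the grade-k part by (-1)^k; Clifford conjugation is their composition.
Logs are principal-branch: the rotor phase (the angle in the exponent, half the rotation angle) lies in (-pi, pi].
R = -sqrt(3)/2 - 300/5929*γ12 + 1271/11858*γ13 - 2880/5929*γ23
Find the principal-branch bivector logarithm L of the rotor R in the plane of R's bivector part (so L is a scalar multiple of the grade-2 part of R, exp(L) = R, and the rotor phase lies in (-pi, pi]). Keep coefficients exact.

The scalar part of R is -sqrt(3)/2, so the principal-branch rotor phase is pinned; divide the bivector part by its sine to get the unit plane — L is the phase times that plane.
Concretely: cos(phase) = -sqrt(3)/2 gives phase = ±5*pi/6, and since phase/sin(phase) is even the sign is immaterial: L = (phase/sin(phase)) * <R>_2 = (5*pi/3) * <R>_2.
Answer: -500*pi/5929*γ12 + 6355*pi/35574*γ13 - 4800*pi/5929*γ23


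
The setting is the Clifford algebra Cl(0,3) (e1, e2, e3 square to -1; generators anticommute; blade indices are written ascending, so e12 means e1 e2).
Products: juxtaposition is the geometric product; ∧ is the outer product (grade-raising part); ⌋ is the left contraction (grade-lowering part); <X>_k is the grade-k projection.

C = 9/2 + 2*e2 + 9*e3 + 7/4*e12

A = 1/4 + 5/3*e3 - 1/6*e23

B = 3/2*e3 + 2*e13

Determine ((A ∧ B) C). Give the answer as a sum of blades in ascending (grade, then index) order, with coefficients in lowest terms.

step 1: 3/8*e3 + 1/2*e13
step 2: -27/8 - 9/2*e1 + 27/16*e3 + 9/4*e13 - 13/8*e23 - 11/32*e123
Answer: -27/8 - 9/2*e1 + 27/16*e3 + 9/4*e13 - 13/8*e23 - 11/32*e123


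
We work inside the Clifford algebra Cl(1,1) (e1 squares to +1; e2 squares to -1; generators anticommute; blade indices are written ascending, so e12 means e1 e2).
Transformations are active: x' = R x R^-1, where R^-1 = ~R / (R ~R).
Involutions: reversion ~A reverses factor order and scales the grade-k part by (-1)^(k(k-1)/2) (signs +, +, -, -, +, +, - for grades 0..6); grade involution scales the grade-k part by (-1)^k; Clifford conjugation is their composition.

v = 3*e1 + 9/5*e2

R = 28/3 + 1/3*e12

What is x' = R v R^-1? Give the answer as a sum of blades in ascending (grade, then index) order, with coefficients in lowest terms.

~R = 28/3 - 1/3*e12, and R ~R = 87, so R^-1 = ~R / (87).
R v = 137/5*e1 + 79/5*e2
Answer: 3757/1305*e1 + 415/261*e2


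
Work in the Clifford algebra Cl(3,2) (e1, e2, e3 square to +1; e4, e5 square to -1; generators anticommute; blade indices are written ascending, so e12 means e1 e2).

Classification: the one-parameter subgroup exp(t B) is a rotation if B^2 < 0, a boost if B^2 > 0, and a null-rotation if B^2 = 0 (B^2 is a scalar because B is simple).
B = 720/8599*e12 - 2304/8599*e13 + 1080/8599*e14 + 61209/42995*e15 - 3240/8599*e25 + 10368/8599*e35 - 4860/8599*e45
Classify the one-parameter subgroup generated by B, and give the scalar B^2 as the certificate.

B^2 term by term: the squares give (720/8599)^2*(e12)^2 + (-2304/8599)^2*(e13)^2 + (1080/8599)^2*(e14)^2 + (61209/42995)^2*(e15)^2 + (-3240/8599)^2*(e25)^2 + (10368/8599)^2*(e35)^2 + (-4860/8599)^2*(e45)^2 = 518400/73942801*(-1) + 5308416/73942801*(-1) + 1166400/73942801*(+1) + 3746541681/1848570025*(+1) + 10497600/73942801*(+1) + 107495424/73942801*(+1) + 23619600/73942801*(-1) = 81/25 (each basis 2-blade squares to minus the product of its generators' squares); cross terms between blades sharing an index anticommute and cancel; the commuting (index-disjoint) pairs give grade-4 terms 2*c*c'*(blade product), which cancel blade by blade — e1235: 14929920/73942801 - 14929920/73942801 = 0; e1245: -6998400/73942801 + 6998400/73942801 = 0; e1345: 22394880/73942801 - 22394880/73942801 = 0 — confirming B is simple. So B^2 = 81/25.
Answer: boost, certificate B^2 = 81/25. B^2 = 81/25 is basis-independent, so its sign is the whole story.


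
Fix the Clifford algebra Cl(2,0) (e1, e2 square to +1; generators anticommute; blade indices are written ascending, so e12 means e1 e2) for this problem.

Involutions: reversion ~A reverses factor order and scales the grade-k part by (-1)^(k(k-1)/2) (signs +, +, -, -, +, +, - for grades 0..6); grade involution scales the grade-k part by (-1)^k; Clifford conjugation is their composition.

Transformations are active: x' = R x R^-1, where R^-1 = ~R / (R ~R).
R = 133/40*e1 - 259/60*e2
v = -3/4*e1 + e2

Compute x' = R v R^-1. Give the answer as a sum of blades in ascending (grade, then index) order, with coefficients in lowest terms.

~R = 133/40*e1 - 259/60*e2, and R ~R = 17101/576, so R^-1 = ~R / (17101/576).
R v = -3269/480 + 7/80*e12
Answer: -27063/34900*e1 + 8554/8725*e2


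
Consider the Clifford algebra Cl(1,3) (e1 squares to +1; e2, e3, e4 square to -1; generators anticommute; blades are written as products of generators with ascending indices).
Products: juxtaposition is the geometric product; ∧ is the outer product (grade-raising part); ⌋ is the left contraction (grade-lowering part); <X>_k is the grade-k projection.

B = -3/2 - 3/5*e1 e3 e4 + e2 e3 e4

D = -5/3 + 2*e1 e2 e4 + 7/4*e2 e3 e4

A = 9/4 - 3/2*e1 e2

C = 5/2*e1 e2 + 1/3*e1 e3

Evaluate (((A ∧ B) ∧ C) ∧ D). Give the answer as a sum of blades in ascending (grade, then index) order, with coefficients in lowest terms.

step 1: -27/8 + 9/4*e1 e2 - 27/20*e1 e3 e4 + 9/4*e2 e3 e4
step 2: -135/16*e1 e2 - 9/8*e1 e3
step 3: 225/16*e1 e2 + 15/8*e1 e3
Answer: 225/16*e1 e2 + 15/8*e1 e3


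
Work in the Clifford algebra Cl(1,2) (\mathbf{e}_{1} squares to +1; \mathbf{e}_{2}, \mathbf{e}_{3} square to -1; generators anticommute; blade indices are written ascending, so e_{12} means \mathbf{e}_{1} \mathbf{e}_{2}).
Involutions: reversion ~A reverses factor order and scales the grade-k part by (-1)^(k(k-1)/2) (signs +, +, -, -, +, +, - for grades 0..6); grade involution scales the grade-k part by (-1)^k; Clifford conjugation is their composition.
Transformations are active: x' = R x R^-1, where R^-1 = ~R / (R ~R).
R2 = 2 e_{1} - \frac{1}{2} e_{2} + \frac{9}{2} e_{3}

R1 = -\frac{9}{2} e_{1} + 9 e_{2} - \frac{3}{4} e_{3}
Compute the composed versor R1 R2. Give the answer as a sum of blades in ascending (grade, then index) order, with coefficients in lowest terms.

Distribute over the terms of R1 (each basis-blade product reordered to ascending indices, repeated generators contracted through their squares):
(-\frac{9}{2} e_{1}) R2 = -9 + \frac{9}{4} e_{12} - \frac{81}{4} e_{13}
(9 e_{2}) R2 = \frac{9}{2} - 18 e_{12} + \frac{81}{2} e_{23}
(-\frac{3}{4} e_{3}) R2 = \frac{27}{8} + \frac{3}{2} e_{13} - \frac{3}{8} e_{23}
Summing the partial products and collecting blades:
Answer: -\frac{9}{8} - \frac{63}{4} e_{12} - \frac{75}{4} e_{13} + \frac{321}{8} e_{23}


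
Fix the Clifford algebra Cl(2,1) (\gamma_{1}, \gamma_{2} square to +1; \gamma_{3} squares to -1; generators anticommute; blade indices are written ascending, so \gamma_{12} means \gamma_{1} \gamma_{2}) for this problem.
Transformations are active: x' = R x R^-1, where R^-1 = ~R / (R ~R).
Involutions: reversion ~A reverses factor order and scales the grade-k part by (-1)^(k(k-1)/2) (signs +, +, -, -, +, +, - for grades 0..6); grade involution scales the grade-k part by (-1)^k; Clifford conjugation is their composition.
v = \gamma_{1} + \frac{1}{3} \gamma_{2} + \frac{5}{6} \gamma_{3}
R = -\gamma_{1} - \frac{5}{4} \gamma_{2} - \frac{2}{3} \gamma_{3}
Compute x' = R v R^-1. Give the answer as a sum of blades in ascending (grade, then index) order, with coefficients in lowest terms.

~R = -\gamma_{1} - \frac{5}{4} \gamma_{2} - \frac{2}{3} \gamma_{3}, and R ~R = \frac{305}{144}, so R^-1 = ~R / (\frac{305}{144}).
R v = -\frac{31}{36} + \frac{11}{12} \gamma_{12} - \frac{1}{6} \gamma_{13} - \frac{59}{72} \gamma_{23}
Answer: -\frac{57}{305} \gamma_{1} + \frac{125}{183} \gamma_{2} - \frac{533}{1830} \gamma_{3}


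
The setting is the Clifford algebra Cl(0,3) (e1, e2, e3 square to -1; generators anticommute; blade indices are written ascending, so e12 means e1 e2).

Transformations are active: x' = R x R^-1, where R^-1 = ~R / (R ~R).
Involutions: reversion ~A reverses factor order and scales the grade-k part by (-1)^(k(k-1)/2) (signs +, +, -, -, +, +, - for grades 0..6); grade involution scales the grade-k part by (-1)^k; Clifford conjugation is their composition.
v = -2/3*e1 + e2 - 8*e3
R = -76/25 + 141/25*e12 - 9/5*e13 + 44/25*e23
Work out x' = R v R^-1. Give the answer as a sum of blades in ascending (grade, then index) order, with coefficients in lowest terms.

~R = -76/25 - 141/25*e12 + 9/5*e13 - 44/25*e23, and R ~R = 29618/625, so R^-1 = ~R / (29618/625).
R v = -1351/75*e1 + 182/25*e2 + 682/25*e3 - 3337/75*e123
Answer: -14534/44427*e1 - 78696/14809*e2 - 90199/14809*e3


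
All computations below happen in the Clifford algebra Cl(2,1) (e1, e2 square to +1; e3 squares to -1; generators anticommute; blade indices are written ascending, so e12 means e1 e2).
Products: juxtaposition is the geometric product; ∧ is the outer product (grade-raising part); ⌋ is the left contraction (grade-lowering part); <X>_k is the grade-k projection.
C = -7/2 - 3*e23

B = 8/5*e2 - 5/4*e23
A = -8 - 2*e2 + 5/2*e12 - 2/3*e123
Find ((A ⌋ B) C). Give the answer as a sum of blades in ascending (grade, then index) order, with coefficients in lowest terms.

step 1: -16/5 - 64/5*e2 + 5/2*e3 + 10*e23
step 2: -94/5 + 373/10*e2 + 593/20*e3 - 127/5*e23
Answer: -94/5 + 373/10*e2 + 593/20*e3 - 127/5*e23


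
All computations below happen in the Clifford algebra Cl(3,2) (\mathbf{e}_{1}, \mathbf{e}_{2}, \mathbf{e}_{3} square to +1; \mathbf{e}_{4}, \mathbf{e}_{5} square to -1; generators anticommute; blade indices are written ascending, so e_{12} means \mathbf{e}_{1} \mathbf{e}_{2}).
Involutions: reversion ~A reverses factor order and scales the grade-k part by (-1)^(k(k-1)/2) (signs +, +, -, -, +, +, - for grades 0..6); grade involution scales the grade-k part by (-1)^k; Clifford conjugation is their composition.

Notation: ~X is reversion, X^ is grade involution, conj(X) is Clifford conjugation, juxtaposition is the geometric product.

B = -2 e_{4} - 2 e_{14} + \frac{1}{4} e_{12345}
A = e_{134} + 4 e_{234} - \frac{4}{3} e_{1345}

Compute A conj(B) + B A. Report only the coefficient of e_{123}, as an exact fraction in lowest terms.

first term: -\frac{1}{3} e_{2} - 2 e_{3} - 2 e_{13} + e_{15} - 8 e_{23} - \frac{1}{4} e_{25} + \frac{8}{3} e_{35} + 8 e_{123} - \frac{8}{3} e_{135}
second term: \frac{1}{3} e_{2} + 2 e_{3} + 2 e_{13} - e_{15} + 8 e_{23} + \frac{1}{4} e_{25} - \frac{8}{3} e_{35} + 8 e_{123} - \frac{8}{3} e_{135}
Answer: 16


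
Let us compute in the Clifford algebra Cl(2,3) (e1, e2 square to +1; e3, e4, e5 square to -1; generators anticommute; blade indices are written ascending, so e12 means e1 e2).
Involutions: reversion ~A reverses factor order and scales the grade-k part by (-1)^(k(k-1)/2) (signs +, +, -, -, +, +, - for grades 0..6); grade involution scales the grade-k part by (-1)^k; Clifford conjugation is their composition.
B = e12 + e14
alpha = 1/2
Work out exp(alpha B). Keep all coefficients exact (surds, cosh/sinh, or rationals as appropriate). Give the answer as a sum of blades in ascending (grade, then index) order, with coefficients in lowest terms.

B^2 term by term: the squares give (1)^2*(e12)^2 + (1)^2*(e14)^2 = 1*(-1) + 1*(+1) = 0 (each basis 2-blade squares to minus the product of its generators' squares); cross terms between blades sharing an index anticommute and cancel. So B^2 = 0.
B^2 = 0, and the exponential is exactly linear here: exp(alpha B) = 1 + alpha B (parabolic case).
Answer: 1 + 1/2*e12 + 1/2*e14


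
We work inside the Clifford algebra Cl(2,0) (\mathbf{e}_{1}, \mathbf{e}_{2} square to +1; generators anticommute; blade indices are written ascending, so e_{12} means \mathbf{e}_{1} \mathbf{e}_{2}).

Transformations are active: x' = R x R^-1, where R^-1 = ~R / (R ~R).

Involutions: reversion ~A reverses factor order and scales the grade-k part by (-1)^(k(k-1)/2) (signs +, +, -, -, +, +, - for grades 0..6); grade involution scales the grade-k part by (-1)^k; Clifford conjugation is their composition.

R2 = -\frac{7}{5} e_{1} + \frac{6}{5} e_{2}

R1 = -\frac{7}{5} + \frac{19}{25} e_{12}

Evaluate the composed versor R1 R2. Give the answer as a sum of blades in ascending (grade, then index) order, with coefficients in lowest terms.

Distribute over the terms of R1 (each basis-blade product reordered to ascending indices, repeated generators contracted through their squares):
(-\frac{7}{5}) R2 = \frac{49}{25} e_{1} - \frac{42}{25} e_{2}
(\frac{19}{25} e_{12}) R2 = \frac{114}{125} e_{1} + \frac{133}{125} e_{2}
Summing the partial products and collecting blades:
Answer: \frac{359}{125} e_{1} - \frac{77}{125} e_{2}


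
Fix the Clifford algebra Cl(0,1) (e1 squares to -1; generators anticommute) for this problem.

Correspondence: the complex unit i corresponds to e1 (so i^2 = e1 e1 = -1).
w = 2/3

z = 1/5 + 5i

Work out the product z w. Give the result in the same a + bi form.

In blades: z = 1/5 + 5*e1, w = 2/3.
Distribute z over w term by term (generator squares from the signature, products reordered to ascending indices): (1/5)*w = 2/15; (5*e1)*w = 10/3*e1.
Sum: 2/15 + 10/3*e1; translating back through the correspondence:
Answer: 2/15 + 10/3*i


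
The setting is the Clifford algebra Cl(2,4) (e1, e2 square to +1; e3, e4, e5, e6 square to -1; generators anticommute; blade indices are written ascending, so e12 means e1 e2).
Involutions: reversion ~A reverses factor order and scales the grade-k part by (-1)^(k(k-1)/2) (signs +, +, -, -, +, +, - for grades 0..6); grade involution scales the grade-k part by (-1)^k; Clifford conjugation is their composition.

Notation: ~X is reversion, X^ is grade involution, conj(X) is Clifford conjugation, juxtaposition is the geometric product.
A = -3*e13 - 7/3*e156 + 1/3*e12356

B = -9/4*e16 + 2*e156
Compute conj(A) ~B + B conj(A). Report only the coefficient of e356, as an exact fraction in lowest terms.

first term: -14/3 + 21/4*e5 - 2/3*e23 - 27/4*e36 + 3/4*e235 + 6*e356
second term: 14/3 - 21/4*e5 + 2/3*e23 - 27/4*e36 - 3/4*e235 + 6*e356
Answer: 12


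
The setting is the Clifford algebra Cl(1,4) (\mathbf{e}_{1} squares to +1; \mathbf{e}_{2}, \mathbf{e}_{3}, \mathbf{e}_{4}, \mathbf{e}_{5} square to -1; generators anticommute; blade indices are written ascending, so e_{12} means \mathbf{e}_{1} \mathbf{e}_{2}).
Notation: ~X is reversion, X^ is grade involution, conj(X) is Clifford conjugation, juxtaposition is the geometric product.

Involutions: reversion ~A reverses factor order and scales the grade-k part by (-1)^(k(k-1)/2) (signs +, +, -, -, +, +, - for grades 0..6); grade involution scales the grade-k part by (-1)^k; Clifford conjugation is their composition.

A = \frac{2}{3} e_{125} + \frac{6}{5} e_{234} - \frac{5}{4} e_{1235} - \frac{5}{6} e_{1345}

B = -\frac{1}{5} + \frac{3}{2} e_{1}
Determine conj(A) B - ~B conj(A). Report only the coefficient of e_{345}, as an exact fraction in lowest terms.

first term: e_{25} - \frac{2}{15} e_{125} - \frac{6}{25} e_{234} + \frac{15}{8} e_{235} + \frac{5}{4} e_{345} - \frac{9}{5} e_{1234} + \frac{1}{4} e_{1235} + \frac{1}{6} e_{1345}
second term: e_{25} - \frac{2}{15} e_{125} - \frac{6}{25} e_{234} - \frac{15}{8} e_{235} - \frac{5}{4} e_{345} + \frac{9}{5} e_{1234} + \frac{1}{4} e_{1235} + \frac{1}{6} e_{1345}
Answer: \frac{5}{2}


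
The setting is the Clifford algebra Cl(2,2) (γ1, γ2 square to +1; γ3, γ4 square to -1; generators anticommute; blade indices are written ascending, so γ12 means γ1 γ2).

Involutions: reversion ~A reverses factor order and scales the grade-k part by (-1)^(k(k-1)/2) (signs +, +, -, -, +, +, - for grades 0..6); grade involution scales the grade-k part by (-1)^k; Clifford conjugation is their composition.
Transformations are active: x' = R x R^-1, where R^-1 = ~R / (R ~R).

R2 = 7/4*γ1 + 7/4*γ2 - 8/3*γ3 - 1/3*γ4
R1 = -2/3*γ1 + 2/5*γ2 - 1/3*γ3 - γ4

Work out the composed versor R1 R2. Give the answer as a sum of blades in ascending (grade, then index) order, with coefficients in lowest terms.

Distribute over the terms of R1 (each basis-blade product reordered to ascending indices, repeated generators contracted through their squares):
(-2/3*γ1) R2 = -7/6 - 7/6*γ12 + 16/9*γ13 + 2/9*γ14
(2/5*γ2) R2 = 7/10 - 7/10*γ12 - 16/15*γ23 - 2/15*γ24
(-1/3*γ3) R2 = -8/9 + 7/12*γ13 + 7/12*γ23 + 1/9*γ34
(-γ4) R2 = -1/3 + 7/4*γ14 + 7/4*γ24 - 8/3*γ34
Summing the partial products and collecting blades:
Answer: -76/45 - 28/15*γ12 + 85/36*γ13 + 71/36*γ14 - 29/60*γ23 + 97/60*γ24 - 23/9*γ34


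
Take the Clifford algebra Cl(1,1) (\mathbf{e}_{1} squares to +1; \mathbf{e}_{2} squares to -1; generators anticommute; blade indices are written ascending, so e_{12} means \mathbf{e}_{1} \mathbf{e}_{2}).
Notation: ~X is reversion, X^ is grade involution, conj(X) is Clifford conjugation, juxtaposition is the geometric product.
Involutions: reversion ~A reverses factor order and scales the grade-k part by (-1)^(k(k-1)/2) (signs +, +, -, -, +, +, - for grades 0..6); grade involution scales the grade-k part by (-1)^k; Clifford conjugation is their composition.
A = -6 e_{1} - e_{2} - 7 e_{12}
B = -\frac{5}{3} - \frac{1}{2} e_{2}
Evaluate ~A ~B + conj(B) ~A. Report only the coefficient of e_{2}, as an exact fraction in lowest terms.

first term: -\frac{1}{2} + \frac{27}{2} e_{1} + \frac{5}{3} e_{2} - \frac{26}{3} e_{12}
second term: \frac{1}{2} + \frac{27}{2} e_{1} + \frac{5}{3} e_{2} - \frac{26}{3} e_{12}
Answer: \frac{10}{3}


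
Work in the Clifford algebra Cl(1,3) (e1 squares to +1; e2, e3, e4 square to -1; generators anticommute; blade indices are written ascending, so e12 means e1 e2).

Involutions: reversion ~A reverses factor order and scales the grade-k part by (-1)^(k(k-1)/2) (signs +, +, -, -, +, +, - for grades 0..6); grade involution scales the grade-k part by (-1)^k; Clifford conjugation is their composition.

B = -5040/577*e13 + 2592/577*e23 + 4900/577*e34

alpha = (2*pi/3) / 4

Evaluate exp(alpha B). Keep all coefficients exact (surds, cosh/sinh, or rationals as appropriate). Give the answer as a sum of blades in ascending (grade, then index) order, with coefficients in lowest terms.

B^2 term by term: the squares give (-5040/577)^2*(e13)^2 + (2592/577)^2*(e23)^2 + (4900/577)^2*(e34)^2 = 25401600/332929*(+1) + 6718464/332929*(-1) + 24010000/332929*(-1) = -16 (each basis 2-blade squares to minus the product of its generators' squares); cross terms between blades sharing an index anticommute and cancel. So B^2 = -16.
B^2 = -16 — circular case — the even/odd split gives cos and sin: l = 4, alpha*l = 2*pi/3, so exp(alpha B) = cos(2*pi/3) + (sin(2*pi/3)/4)*B = -1/2 + (sqrt(3)/8)*B.
Answer: -1/2 - 630*sqrt(3)/577*e13 + 324*sqrt(3)/577*e23 + 1225*sqrt(3)/1154*e34


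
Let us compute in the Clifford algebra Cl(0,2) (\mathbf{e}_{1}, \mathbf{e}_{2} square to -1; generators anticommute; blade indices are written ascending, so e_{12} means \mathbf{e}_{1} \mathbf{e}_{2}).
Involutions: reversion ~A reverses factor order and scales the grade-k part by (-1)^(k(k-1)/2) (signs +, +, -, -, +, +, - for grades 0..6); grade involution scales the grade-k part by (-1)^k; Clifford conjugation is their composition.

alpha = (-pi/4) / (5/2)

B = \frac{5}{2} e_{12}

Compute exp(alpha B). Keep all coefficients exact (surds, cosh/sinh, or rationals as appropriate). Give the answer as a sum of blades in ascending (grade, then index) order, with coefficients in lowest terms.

B^2 = (\frac{5}{2})^2*(e_{12})^2 = \frac{25}{4}*(-1) = -\frac{25}{4} (a basis 2-blade squares to minus the product of its generators' squares).
B^2 = -\frac{25}{4} — a negative square means the series sums to a rotation: l = \frac{5}{2}, alpha*l = - \frac{\pi}{4}, so exp(alpha B) = cos(- \frac{\pi}{4}) + (sin(- \frac{\pi}{4})/(\frac{5}{2}))*B = \frac{\sqrt{2}}{2} + (- \frac{\sqrt{2}}{5})*B.
Answer: \frac{\sqrt{2}}{2} - \frac{\sqrt{2}}{2} e_{12}


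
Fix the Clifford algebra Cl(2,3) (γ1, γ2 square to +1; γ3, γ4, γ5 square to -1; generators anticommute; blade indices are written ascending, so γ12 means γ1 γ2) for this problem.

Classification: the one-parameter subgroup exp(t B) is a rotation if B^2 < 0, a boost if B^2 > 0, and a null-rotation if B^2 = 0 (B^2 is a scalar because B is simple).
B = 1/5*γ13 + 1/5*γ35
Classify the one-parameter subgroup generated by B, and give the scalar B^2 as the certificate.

B^2 term by term: the squares give (1/5)^2*(γ13)^2 + (1/5)^2*(γ35)^2 = 1/25*(+1) + 1/25*(-1) = 0 (each basis 2-blade squares to minus the product of its generators' squares); cross terms between blades sharing an index anticommute and cancel. So B^2 = 0.
Answer: null-rotation, certificate B^2 = 0. Because 0 is invariant under every versor sandwich, the classification follows from its sign alone.


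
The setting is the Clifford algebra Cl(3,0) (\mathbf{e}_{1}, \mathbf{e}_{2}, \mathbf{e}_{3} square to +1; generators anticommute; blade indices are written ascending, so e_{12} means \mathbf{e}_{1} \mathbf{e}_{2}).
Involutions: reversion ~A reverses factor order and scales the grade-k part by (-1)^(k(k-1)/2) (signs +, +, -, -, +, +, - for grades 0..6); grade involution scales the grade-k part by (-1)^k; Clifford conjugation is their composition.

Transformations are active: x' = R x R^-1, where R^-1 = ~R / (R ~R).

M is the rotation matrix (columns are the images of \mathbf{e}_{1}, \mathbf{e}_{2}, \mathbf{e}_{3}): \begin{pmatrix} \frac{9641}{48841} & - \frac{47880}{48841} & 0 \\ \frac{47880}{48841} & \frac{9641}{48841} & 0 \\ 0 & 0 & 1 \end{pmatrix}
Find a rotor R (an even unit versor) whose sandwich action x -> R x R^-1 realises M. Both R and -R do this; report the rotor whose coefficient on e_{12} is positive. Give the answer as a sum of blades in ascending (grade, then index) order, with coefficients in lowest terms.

Method: write R = a + b12*e_{12} + b13*e_{13} + b23*e_{23} with a^2 + b12^2 + b13^2 + b23^2 = 1 (so R^-1 = ~R). Expanding the columns R e_j ~R gives tr M = 4a^2 - 1 and, from the antisymmetric part, M21 - M12 = -4a*b12, M13 - M31 = 4a*b13, M32 - M23 = -4a*b23.
Here tr M = \frac{68123}{48841}, so a^2 = (1 + tr M)/4 = \frac{29241}{48841} and a = ±\frac{171}{221}. Taking a = \frac{171}{221}: M21 - M12 = \frac{95760}{48841}, M13 - M31 = 0, M32 - M23 = 0, giving b12 = -\frac{140}{221}, b13 = 0, b23 = 0, i.e. R = \frac{171}{221} - \frac{140}{221} e_{12}.
Its e_{12} coefficient is negative, so report the other preimage -R.
Answer: -\frac{171}{221} + \frac{140}{221} e_{12}. Sheet selection: the two-to-one cover makes ±R indistinguishable at the matrix level (trace \frac{68123}{48841}), so uniqueness comes from the required sign on e_{12}.


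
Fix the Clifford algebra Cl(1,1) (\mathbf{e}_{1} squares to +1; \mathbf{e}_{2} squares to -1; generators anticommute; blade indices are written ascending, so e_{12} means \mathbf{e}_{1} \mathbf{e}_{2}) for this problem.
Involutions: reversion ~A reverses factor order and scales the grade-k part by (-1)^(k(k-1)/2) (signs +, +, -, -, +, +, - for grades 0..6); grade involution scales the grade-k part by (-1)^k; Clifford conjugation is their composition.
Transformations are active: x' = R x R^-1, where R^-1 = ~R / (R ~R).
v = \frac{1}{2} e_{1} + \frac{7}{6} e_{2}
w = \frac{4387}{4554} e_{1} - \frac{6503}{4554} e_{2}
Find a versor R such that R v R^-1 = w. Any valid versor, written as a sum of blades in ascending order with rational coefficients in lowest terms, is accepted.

Key observation: q(v) = q(w) = -\frac{10}{9} (sandwiches preserve the norm), so R = v + w = \frac{3332}{2277} e_{1} - \frac{595}{2277} e_{2} works whenever it is invertible — the component of v along it is kept and (v - w)/2 reverses, sending v to w.
Answer: \frac{3332}{2277} e_{1} - \frac{595}{2277} e_{2}
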